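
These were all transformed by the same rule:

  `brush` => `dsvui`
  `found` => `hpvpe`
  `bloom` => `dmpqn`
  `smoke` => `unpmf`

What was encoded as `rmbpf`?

Shifts by position in brush: pos 0: b→d (+2), pos 1: r→s (+1), pos 2: u→v (+1), pos 3: s→u (+2), pos 4: h→i (+1) — repeating every 3. The shifts repeat in a cycle of length 3: positions 0,1,… shift by +2, +1, +1, then the pattern repeats.
Decoding rmbpf: r−2=p, m−1=l, b−1=a, p−2=n, f−1=e.

plane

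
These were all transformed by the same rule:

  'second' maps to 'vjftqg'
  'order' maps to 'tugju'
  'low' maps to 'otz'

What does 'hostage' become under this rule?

ktvwfjj

Two shifts are in play — +5 for a/e/i/o/u, +3 for every other letter.
On hostage: h(cons)+3=k, o(vowel)+5=t, s(cons)+3=v, t(cons)+3=w, a(vowel)+5=f, g(cons)+3=j, e(vowel)+5=j.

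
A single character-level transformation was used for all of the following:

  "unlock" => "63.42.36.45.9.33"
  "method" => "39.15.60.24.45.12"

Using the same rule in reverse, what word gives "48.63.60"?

u(#21)→63 and n(#14)→42: differences scale by 3, so n = 3·pos + 0. Each letter becomes 3×(its alphabet position, a=1..z=26).
Undoing it on 48.63.60: 48→(48−0)÷3=16=p, 63→(63−0)÷3=21=u, 60→(60−0)÷3=20=t.

put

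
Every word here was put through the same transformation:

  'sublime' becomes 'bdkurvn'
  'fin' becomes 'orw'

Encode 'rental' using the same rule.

Each letter is shifted forward by 9 in the alphabet (a Caesar shift of +9).
On rental: r+9=a, e+9=n, n+9=w, t+9=c, a+9=j, l+9=u.

anwcju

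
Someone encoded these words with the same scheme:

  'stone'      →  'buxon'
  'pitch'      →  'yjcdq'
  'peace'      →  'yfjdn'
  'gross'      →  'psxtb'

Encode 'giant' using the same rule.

Shifts by position in stone: pos 0: s→b (+9), pos 1: t→u (+1), pos 2: o→x (+9), pos 3: n→o (+1) — repeating every 2. A repeating key of period 2 is used — shifts +9, +1 over and over.
Applying it to giant: g+9=p, i+1=j, a+9=j, n+1=o, t+9=c.

pjjoc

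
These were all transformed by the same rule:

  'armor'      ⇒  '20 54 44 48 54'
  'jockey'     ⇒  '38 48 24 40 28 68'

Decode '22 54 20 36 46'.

brain

a(#1)→20 and r(#18)→54: differences scale by 2, so n = 2·pos + 18. The formula is n = 2×(alphabet index, a=1) + 18.
Reversing it on 22 54 20 36 46: 22→(22−18)÷2=2=b, 54→(54−18)÷2=18=r, 20→(20−18)÷2=1=a, 36→(36−18)÷2=9=i, 46→(46−18)÷2=14=n.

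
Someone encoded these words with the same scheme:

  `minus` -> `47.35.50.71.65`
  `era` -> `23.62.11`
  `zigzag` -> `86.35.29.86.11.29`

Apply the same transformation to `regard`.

m(#13)→47 and i(#9)→35: differences scale by 3, so n = 3·pos + 8. Each letter becomes 3×(its alphabet position, a=1..z=26) + 8.
Applying it to regard: r=18→62, e=5→23, g=7→29, a=1→11, r=18→62, d=4→20.

62.23.29.11.62.20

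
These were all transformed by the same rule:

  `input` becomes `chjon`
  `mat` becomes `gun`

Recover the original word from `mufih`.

salon

Every letter moves 20 places later in the alphabet, wrapping around z→a.
Reversing it on mufih: m−20=s, u−20=a, f−20=l, i−20=o, h−20=n.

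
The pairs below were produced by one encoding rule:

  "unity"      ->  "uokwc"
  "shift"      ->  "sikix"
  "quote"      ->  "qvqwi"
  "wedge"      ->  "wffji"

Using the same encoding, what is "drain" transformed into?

Letter i (0-indexed) is shifted by i+0, so successive shifts are 0, 1, 2, ….
For drain: d+0=d, r+1=s, a+2=c, i+3=l, n+4=r.

dsclr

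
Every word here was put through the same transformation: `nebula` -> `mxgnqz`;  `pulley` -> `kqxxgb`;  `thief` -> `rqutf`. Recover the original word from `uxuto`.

The output letters match the input read backwards, each shifted +12: nebula reversed is aluben. Two steps: reverse the string, then apply a Caesar shift of +12.
Undoing it on uxuto: shift back: u−12=i, x−12=l, u−12=i, t−12=h, o−12=c → ilihc; then reverse → chili.

chili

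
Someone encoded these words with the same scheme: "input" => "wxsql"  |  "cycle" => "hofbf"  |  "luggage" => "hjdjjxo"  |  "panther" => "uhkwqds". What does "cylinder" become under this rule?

uhgqlobf

The output letters match the input read backwards, each shifted +3: input reversed is tupni. The word is reversed, then every letter is shifted forward by 3.
Applying it to cylinder: reverse → rednilyc; then shift: r+3=u, e+3=h, d+3=g, n+3=q, i+3=l, l+3=o, y+3=b, c+3=f.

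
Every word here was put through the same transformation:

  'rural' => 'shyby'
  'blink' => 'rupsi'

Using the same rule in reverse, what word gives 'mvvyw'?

proof

Two steps: reverse the string, then apply a Caesar shift of +7.
Reversing it on mvvyw: shift back: m−7=f, v−7=o, v−7=o, y−7=r, w−7=p → foorp; then reverse → proof.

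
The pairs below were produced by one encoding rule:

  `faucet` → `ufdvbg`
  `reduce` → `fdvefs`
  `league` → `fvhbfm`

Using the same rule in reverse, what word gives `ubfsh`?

The output letters match the input read backwards, each shifted +1: faucet reversed is tecuaf. Two steps: reverse the string, then apply a Caesar shift of +1.
Undoing it on ubfsh: shift back: u−1=t, b−1=a, f−1=e, s−1=r, h−1=g → taerg; then reverse → great.

great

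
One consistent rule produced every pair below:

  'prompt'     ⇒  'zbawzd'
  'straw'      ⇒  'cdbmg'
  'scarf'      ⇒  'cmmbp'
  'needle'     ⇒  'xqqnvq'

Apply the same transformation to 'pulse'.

zgvcq

The shift depends on letter class: consonant p→z is +10, but vowel o→a is +12. The rule splits by letter class: vowels +12, consonants +10.
For pulse: p(cons)+10=z, u(vowel)+12=g, l(cons)+10=v, s(cons)+10=c, e(vowel)+12=q.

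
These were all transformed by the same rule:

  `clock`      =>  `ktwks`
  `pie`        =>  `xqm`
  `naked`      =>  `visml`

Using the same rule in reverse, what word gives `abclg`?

It's a constant shift of +8 (ROT8).
Decoding abclg: a−8=s, b−8=t, c−8=u, l−8=d, g−8=y.

study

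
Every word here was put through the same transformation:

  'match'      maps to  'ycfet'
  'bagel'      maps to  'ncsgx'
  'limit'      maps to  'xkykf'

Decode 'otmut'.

A repeating key of period 2 is used — shifts +12, +2 over and over.
Undoing it on otmut: o−12=c, t−2=r, m−12=a, u−2=s, t−12=h.

crash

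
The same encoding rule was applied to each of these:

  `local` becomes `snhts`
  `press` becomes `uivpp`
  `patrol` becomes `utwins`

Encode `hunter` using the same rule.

qdgwvi

This is an affine cipher: with a=0,…,z=25, each position x becomes (7x+19) mod 26.
For hunter: h(7)→7·7+19≡16=q; u(20)→7·20+19≡3=d; n(13)→7·13+19≡6=g; t(19)→7·19+19≡22=w; e(4)→7·4+19≡21=v; r(17)→7·17+19≡8=i (all mod 26).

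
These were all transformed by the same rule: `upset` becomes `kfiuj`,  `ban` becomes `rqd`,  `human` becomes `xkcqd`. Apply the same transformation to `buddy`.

Compare letters: u→k is +16, p→f is +16, s→i is +16 — a constant shift. This is a Caesar cipher with shift 16.
On buddy: b+16=r, u+16=k, d+16=t, d+16=t, y+16=o.

rktto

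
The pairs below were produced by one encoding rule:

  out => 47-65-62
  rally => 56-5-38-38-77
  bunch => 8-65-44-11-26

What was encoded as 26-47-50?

The formula is n = 3×(alphabet index, a=1) + 2.
Undoing it on 26-47-50: 26→(26−2)÷3=8=h, 47→(47−2)÷3=15=o, 50→(50−2)÷3=16=p.

hop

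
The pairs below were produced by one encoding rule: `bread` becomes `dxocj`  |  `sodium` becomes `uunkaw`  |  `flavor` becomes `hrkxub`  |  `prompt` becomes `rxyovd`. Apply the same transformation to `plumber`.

rreohot

It's a Vigenère-style cipher with numeric key [2,6,10]: position i shifts by key[i mod 3].
On plumber: p+2=r, l+6=r, u+10=e, m+2=o, b+6=h, e+10=o, r+2=t.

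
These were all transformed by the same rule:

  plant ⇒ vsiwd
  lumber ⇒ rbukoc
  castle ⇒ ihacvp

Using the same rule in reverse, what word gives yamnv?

steel

In plant: p→v is +6, l→s is +7, a→i is +8, n→w is +9 — the shift increases by 1 each position. Letter i (0-indexed) is shifted by i+6, so successive shifts are 6, 7, 8, ….
Undoing it on yamnv: y−6=s, a−7=t, m−8=e, n−9=e, v−10=l.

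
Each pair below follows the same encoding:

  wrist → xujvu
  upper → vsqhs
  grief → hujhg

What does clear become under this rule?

It's a Vigenère-style cipher with numeric key [1,3]: position i shifts by key[i mod 2].
For clear: c+1=d, l+3=o, e+1=f, a+3=d, r+1=s.

dofds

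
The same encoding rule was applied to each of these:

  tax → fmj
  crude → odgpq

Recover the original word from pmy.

dam

Compare letters: t→f is +12, a→m is +12, x→j is +12 — a constant shift. Every letter moves 12 places later in the alphabet, wrapping around z→a.
Reversing it on pmy: p−12=d, m−12=a, y−12=m.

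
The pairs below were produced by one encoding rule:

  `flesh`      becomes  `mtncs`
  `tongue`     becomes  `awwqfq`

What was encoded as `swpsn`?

logic

In flesh: f→m is +7, l→t is +8, e→n is +9, s→c is +10 — the shift increases by 1 each position. Each letter shifts forward by (position + 7), i.e. 7, 8, 9, … — the shift grows by one for each successive letter.
Undoing it on swpsn: s−7=l, w−8=o, p−9=g, s−10=i, n−11=c.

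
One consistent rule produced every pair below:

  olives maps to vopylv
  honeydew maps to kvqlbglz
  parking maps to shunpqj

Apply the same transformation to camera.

Two shifts are in play — +7 for a/e/i/o/u, +3 for every other letter.
On camera: c(cons)+3=f, a(vowel)+7=h, m(cons)+3=p, e(vowel)+7=l, r(cons)+3=u, a(vowel)+7=h.

fhpluh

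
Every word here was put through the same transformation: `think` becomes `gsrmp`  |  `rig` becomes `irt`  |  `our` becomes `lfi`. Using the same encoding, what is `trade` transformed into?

Each letter is replaced by its mirror in the alphabet: a↔z, b↔y, c↔x, and so on (the Atbash cipher).
For trade: t↔g, r↔i, a↔z, d↔w, e↔v.

gizwv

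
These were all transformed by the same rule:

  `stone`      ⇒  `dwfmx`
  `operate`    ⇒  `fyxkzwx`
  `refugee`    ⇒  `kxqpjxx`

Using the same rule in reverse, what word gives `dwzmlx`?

Treating letters as 0–25, the rule is x ↦ 19x + 25 (mod 26).
Decoding dwzmlx: d(3)→11·(3−25)≡18=s; w(22)→11·(22−25)≡19=t; z(25)→11·(25−25)≡0=a; m(12)→11·(12−25)≡13=n; l(11)→11·(11−25)≡2=c; x(23)→11·(23−25)≡4=e (all mod 26).

stance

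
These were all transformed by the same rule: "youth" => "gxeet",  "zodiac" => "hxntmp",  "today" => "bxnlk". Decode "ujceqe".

The shift increases by 1 at each position, starting from +8: 8, 9, 10, ….
Reversing it on ujceqe: u−8=m, j−9=a, c−10=s, e−11=t, q−12=e, e−13=r.

master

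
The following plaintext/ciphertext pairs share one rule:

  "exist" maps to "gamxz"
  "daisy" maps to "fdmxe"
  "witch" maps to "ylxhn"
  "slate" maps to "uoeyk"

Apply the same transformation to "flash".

hoexn

In exist: e→g is +2, x→a is +3, i→m is +4, s→x is +5 — the shift increases by 1 each position. The shift increases by 1 at each position, starting from +2: 2, 3, 4, ….
For flash: f+2=h, l+3=o, a+4=e, s+5=x, h+6=n.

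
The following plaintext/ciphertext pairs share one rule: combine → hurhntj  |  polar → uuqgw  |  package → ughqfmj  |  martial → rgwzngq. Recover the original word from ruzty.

A repeating key of period 2 is used — shifts +5, +6 over and over.
Reversing it on ruzty: r−5=m, u−6=o, z−5=u, t−6=n, y−5=t.

mount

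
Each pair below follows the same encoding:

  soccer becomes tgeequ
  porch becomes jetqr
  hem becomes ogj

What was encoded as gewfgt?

The output letters match the input read backwards, each shifted +2: soccer reversed is reccos. Two steps: reverse the string, then apply a Caesar shift of +2.
Decoding gewfgt: shift back: g−2=e, e−2=c, w−2=u, f−2=d, g−2=e, t−2=r → ecuder; then reverse → reduce.

reduce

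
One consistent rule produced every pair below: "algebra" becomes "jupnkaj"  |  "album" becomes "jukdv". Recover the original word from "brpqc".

Compare letters: a→j is +9, l→u is +9, g→p is +9 — a constant shift. It's a constant shift of +9 (ROT9).
Decoding brpqc: b−9=s, r−9=i, p−9=g, q−9=h, c−9=t.

sight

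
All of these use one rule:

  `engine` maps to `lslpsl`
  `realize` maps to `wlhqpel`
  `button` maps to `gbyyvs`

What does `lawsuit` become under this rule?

qhbxbpy

The shift depends on letter class: consonant n→s is +5, but vowel e→l is +7. Two shifts are in play — +7 for a/e/i/o/u, +5 for every other letter.
For lawsuit: l(cons)+5=q, a(vowel)+7=h, w(cons)+5=b, s(cons)+5=x, u(vowel)+7=b, i(vowel)+7=p, t(cons)+5=y.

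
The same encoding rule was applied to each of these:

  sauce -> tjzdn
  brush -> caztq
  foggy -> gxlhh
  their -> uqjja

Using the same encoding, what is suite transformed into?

tdnun

A repeating key of period 3 is used — shifts +1, +9, +5 over and over.
On suite: s+1=t, u+9=d, i+5=n, t+1=u, e+9=n.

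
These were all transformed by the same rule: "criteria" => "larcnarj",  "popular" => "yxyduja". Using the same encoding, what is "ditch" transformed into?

This is a Caesar cipher with shift 9.
For ditch: d+9=m, i+9=r, t+9=c, c+9=l, h+9=q.

mrclq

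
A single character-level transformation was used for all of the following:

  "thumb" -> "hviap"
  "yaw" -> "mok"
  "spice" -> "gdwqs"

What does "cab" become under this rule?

qop

Each letter is shifted forward by 14 in the alphabet (a Caesar shift of +14).
For cab: c+14=q, a+14=o, b+14=p.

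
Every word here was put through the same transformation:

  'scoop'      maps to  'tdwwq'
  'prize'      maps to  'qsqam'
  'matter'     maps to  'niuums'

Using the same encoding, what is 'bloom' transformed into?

cmwwn

Two shifts are in play — +8 for a/e/i/o/u, +1 for every other letter.
Applying it to bloom: b(cons)+1=c, l(cons)+1=m, o(vowel)+8=w, o(vowel)+8=w, m(cons)+1=n.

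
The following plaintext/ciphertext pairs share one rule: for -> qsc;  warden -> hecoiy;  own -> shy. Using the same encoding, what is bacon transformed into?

mensy

The shift depends on letter class: consonant f→q is +11, but vowel o→s is +4. The rule splits by letter class: vowels +4, consonants +11.
For bacon: b(cons)+11=m, a(vowel)+4=e, c(cons)+11=n, o(vowel)+4=s, n(cons)+11=y.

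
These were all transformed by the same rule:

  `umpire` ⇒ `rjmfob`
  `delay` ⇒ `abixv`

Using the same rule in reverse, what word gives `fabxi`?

This is a Caesar cipher with shift 23.
Decoding fabxi: f−23=i, a−23=d, b−23=e, x−23=a, i−23=l.

ideal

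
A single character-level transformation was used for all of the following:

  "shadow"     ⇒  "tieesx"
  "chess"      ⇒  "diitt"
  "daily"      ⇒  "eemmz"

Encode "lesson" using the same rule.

mittso

The shift depends on letter class: consonant s→t is +1, but vowel a→e is +4. The rule splits by letter class: vowels +4, consonants +1.
For lesson: l(cons)+1=m, e(vowel)+4=i, s(cons)+1=t, s(cons)+1=t, o(vowel)+4=s, n(cons)+1=o.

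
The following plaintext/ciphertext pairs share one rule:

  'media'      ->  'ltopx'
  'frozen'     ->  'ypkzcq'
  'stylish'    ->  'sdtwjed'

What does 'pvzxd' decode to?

The output letters match the input read backwards, each shifted +11: media reversed is aidem. Read the word backwards and shift each letter +11.
Undoing it on pvzxd: shift back: p−11=e, v−11=k, z−11=o, x−11=m, d−11=s → ekoms; then reverse → smoke.

smoke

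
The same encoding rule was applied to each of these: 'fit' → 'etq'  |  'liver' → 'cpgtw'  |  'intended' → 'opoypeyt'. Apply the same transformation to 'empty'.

jeaxp

Two steps: reverse the string, then apply a Caesar shift of +11.
For empty: reverse → ytpme; then shift: y+11=j, t+11=e, p+11=a, m+11=x, e+11=p.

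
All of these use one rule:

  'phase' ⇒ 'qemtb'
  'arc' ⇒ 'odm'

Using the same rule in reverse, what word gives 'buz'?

nip

The output letters match the input read backwards, each shifted +12: phase reversed is esahp. Read the word backwards and shift each letter +12.
Undoing it on buz: shift back: b−12=p, u−12=i, z−12=n → pin; then reverse → nip.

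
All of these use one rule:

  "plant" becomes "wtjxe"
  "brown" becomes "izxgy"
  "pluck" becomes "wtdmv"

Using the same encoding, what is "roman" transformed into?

Each letter shifts forward by (position + 7), i.e. 7, 8, 9, … — the shift grows by one for each successive letter.
On roman: r+7=y, o+8=w, m+9=v, a+10=k, n+11=y.

ywvky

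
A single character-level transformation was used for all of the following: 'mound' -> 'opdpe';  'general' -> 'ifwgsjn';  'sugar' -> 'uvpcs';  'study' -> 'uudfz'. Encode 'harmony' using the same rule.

A repeating key of period 3 is used — shifts +2, +1, +9 over and over.
On harmony: h+2=j, a+1=b, r+9=a, m+2=o, o+1=p, n+9=w, y+2=a.

jbaopwa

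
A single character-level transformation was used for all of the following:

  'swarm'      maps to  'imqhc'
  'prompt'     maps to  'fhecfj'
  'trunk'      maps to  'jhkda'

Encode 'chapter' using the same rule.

Compare letters: s→i is +16, w→m is +16, a→q is +16 — a constant shift. This is a Caesar cipher with shift 16.
For chapter: c+16=s, h+16=x, a+16=q, p+16=f, t+16=j, e+16=u, r+16=h.

sxqfjuh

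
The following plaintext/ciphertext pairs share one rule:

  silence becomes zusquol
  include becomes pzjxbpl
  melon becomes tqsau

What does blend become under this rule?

ixlzk

A repeating key of period 2 is used — shifts +7, +12 over and over.
Applying it to blend: b+7=i, l+12=x, e+7=l, n+12=z, d+7=k.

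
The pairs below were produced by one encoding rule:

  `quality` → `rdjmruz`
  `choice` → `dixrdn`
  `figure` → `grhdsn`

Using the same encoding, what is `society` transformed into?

The shift depends on letter class: consonant q→r is +1, but vowel u→d is +9. Two shifts are in play — +9 for a/e/i/o/u, +1 for every other letter.
On society: s(cons)+1=t, o(vowel)+9=x, c(cons)+1=d, i(vowel)+9=r, e(vowel)+9=n, t(cons)+1=u, y(cons)+1=z.

txdrnuz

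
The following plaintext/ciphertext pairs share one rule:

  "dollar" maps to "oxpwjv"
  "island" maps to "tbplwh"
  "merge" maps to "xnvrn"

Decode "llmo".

The shifts repeat in a cycle of length 3: positions 0,1,… shift by +11, +9, +4, then the pattern repeats.
Reversing it on llmo: l−11=a, l−9=c, m−4=i, o−11=d.

acid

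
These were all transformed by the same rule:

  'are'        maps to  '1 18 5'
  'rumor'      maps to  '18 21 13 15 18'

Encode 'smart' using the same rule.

19 13 1 18 20

Each letter is replaced by its alphabet position (a=1, b=2, …, z=26).
Applying it to smart: s=19→19, m=13→13, a=1→1, r=18→18, t=20→20.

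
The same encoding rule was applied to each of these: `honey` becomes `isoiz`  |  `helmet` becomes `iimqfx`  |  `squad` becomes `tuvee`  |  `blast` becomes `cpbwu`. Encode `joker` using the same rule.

Shifts by position in honey: pos 0: h→i (+1), pos 1: o→s (+4), pos 2: n→o (+1), pos 3: e→i (+4) — repeating every 2. A repeating key of period 2 is used — shifts +1, +4 over and over.
For joker: j+1=k, o+4=s, k+1=l, e+4=i, r+1=s.

kslis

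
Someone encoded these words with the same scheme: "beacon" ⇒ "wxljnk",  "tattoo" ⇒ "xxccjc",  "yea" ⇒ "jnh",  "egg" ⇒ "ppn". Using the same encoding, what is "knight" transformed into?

The output letters match the input read backwards, each shifted +9: beacon reversed is nocaeb. Two steps: reverse the string, then apply a Caesar shift of +9.
On knight: reverse → thgink; then shift: t+9=c, h+9=q, g+9=p, i+9=r, n+9=w, k+9=t.

cqprwt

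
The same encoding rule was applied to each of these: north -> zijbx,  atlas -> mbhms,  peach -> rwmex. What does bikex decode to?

Each letter's alphabet position (a=0..z=25) is mapped through 9·x+12 mod 26 — an affine cipher.
Undoing it on bikex: b(1)→3·(1−12)≡19=t; i(8)→3·(8−12)≡14=o; k(10)→3·(10−12)≡20=u; e(4)→3·(4−12)≡2=c; x(23)→3·(23−12)≡7=h (all mod 26).

touch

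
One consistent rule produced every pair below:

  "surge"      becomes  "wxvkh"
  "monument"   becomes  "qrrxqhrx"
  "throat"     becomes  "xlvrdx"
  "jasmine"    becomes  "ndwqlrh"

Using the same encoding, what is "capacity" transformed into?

gdtdglxc

The shift depends on letter class: consonant s→w is +4, but vowel u→x is +3. The rule splits by letter class: vowels +3, consonants +4.
On capacity: c(cons)+4=g, a(vowel)+3=d, p(cons)+4=t, a(vowel)+3=d, c(cons)+4=g, i(vowel)+3=l, t(cons)+4=x, y(cons)+4=c.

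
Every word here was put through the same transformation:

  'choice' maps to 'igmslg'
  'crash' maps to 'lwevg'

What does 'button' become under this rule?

rsxxyf

The output letters match the input read backwards, each shifted +4: choice reversed is eciohc. Read the word backwards and shift each letter +4.
For button: reverse → nottub; then shift: n+4=r, o+4=s, t+4=x, t+4=x, u+4=y, b+4=f.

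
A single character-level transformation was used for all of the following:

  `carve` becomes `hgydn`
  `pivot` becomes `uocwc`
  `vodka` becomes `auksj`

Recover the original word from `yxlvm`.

trend

In carve: c→h is +5, a→g is +6, r→y is +7, v→d is +8 — the shift increases by 1 each position. Each letter shifts forward by (position + 5), i.e. 5, 6, 7, … — the shift grows by one for each successive letter.
Undoing it on yxlvm: y−5=t, x−6=r, l−7=e, v−8=n, m−9=d.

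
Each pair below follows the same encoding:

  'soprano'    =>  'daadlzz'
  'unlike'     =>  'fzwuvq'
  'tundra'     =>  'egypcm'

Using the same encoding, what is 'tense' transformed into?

eqyep

A repeating key of period 2 is used — shifts +11, +12 over and over.
Applying it to tense: t+11=e, e+12=q, n+11=y, s+12=e, e+11=p.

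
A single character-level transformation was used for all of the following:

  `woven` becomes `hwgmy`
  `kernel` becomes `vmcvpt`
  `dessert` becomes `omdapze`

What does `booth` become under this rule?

Shifts by position in woven: pos 0: w→h (+11), pos 1: o→w (+8), pos 2: v→g (+11), pos 3: e→m (+8) — repeating every 2. The shifts repeat in a cycle of length 2: positions 0,1,… shift by +11, +8, then the pattern repeats.
For booth: b+11=m, o+8=w, o+11=z, t+8=b, h+11=s.

mwzbs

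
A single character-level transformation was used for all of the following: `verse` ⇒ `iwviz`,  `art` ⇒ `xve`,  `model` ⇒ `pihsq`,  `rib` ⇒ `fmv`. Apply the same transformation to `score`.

ivsgw

The output letters match the input read backwards, each shifted +4: verse reversed is esrev. The word is reversed, then every letter is shifted forward by 4.
Applying it to score: reverse → erocs; then shift: e+4=i, r+4=v, o+4=s, c+4=g, s+4=w.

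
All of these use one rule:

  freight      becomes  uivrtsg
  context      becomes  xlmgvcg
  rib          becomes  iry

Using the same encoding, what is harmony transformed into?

Each pair mirrors across the alphabet (f↔u, r↔i, e↔v): positions sum to 25. This is the alphabet-reversal cipher (Atbash): a becomes z, b becomes y, etc.
Applying it to harmony: h↔s, a↔z, r↔i, m↔n, o↔l, n↔m, y↔b.

szinlmb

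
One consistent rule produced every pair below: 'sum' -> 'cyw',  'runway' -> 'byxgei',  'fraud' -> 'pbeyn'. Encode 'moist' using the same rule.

wsmcd

The shift depends on letter class: consonant s→c is +10, but vowel u→y is +4. Vowels shift forward by 4 and consonants shift forward by 10.
For moist: m(cons)+10=w, o(vowel)+4=s, i(vowel)+4=m, s(cons)+10=c, t(cons)+10=d.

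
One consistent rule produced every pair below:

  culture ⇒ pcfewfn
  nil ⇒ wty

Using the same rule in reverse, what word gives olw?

The output letters match the input read backwards, each shifted +11: culture reversed is erutluc. Read the word backwards and shift each letter +11.
Decoding olw: shift back: o−11=d, l−11=a, w−11=l → dal; then reverse → lad.

lad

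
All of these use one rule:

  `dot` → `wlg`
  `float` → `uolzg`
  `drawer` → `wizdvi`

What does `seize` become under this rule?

Each pair mirrors across the alphabet (d↔w, o↔l, t↔g): positions sum to 25. Letters are reflected about the middle of the alphabet (position → 25−position): Atbash.
For seize: s↔h, e↔v, i↔r, z↔a, e↔v.

hvrav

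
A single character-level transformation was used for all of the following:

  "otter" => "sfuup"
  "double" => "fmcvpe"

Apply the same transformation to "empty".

zuqnf

The output letters match the input read backwards, each shifted +1: otter reversed is retto. The word is reversed, then every letter is shifted forward by 1.
Applying it to empty: reverse → ytpme; then shift: y+1=z, t+1=u, p+1=q, m+1=n, e+1=f.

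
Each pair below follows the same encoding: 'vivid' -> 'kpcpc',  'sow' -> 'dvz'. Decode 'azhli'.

The output letters match the input read backwards, each shifted +7: vivid reversed is diviv. The word is reversed, then every letter is shifted forward by 7.
Undoing it on azhli: shift back: a−7=t, z−7=s, h−7=a, l−7=e, i−7=b → tsaeb; then reverse → beast.

beast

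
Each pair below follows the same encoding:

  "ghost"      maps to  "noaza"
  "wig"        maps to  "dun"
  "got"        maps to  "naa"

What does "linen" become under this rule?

suuqu

The shift depends on letter class: consonant g→n is +7, but vowel o→a is +12. Two shifts are in play — +12 for a/e/i/o/u, +7 for every other letter.
On linen: l(cons)+7=s, i(vowel)+12=u, n(cons)+7=u, e(vowel)+12=q, n(cons)+7=u.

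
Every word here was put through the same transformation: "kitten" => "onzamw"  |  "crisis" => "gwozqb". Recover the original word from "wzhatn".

Each letter shifts forward by (position + 4), i.e. 4, 5, 6, … — the shift grows by one for each successive letter.
Undoing it on wzhatn: w−4=s, z−5=u, h−6=b, a−7=t, t−8=l, n−9=e.

subtle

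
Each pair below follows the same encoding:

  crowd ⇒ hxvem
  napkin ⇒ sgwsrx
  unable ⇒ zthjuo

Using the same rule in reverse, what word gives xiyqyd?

In crowd: c→h is +5, r→x is +6, o→v is +7, w→e is +8 — the shift increases by 1 each position. Letter i (0-indexed) is shifted by i+5, so successive shifts are 5, 6, 7, ….
Reversing it on xiyqyd: x−5=s, i−6=c, y−7=r, q−8=i, y−9=p, d−10=t.

script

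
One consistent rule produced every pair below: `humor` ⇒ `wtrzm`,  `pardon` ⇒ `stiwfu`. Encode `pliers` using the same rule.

xwjnqu

The output letters match the input read backwards, each shifted +5: humor reversed is romuh. The word is reversed, then every letter is shifted forward by 5.
For pliers: reverse → sreilp; then shift: s+5=x, r+5=w, e+5=j, i+5=n, l+5=q, p+5=u.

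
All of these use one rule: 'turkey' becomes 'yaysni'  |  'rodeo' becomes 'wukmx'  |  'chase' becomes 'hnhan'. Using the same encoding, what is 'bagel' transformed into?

ggnmu

In turkey: t→y is +5, u→a is +6, r→y is +7, k→s is +8 — the shift increases by 1 each position. Each letter shifts forward by (position + 5), i.e. 5, 6, 7, … — the shift grows by one for each successive letter.
On bagel: b+5=g, a+6=g, g+7=n, e+8=m, l+9=u.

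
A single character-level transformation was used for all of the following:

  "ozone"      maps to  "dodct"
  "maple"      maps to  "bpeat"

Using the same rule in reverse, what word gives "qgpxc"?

brain

Compare letters: o→d is +15, z→o is +15, o→d is +15 — a constant shift. Each letter is shifted forward by 15 in the alphabet (a Caesar shift of +15).
Decoding qgpxc: q−15=b, g−15=r, p−15=a, x−15=i, c−15=n.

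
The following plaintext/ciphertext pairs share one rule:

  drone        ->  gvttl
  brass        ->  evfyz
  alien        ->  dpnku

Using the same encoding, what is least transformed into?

In drone: d→g is +3, r→v is +4, o→t is +5, n→t is +6 — the shift increases by 1 each position. Each letter shifts forward by (position + 3), i.e. 3, 4, 5, … — the shift grows by one for each successive letter.
For least: l+3=o, e+4=i, a+5=f, s+6=y, t+7=a.

oifya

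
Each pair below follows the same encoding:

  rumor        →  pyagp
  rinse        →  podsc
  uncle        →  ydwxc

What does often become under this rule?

Treating letters as 0–25, the rule is x ↦ 3x + 16 (mod 26).
On often: o(14)→3·14+16≡6=g; f(5)→3·5+16≡5=f; t(19)→3·19+16≡21=v; e(4)→3·4+16≡2=c; n(13)→3·13+16≡3=d (all mod 26).

gfvcd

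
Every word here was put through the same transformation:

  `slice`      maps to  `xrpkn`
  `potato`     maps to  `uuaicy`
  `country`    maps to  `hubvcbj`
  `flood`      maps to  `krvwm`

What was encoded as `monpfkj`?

highway

In slice: s→x is +5, l→r is +6, i→p is +7, c→k is +8 — the shift increases by 1 each position. Letter i (0-indexed) is shifted by i+5, so successive shifts are 5, 6, 7, ….
Decoding monpfkj: m−5=h, o−6=i, n−7=g, p−8=h, f−9=w, k−10=a, j−11=y.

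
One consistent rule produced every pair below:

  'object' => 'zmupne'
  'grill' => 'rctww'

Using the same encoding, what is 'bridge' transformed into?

mctorp

Compare letters: o→z is +11, b→m is +11, j→u is +11 — a constant shift. It's a constant shift of +11 (ROT11).
For bridge: b+11=m, r+11=c, i+11=t, d+11=o, g+11=r, e+11=p.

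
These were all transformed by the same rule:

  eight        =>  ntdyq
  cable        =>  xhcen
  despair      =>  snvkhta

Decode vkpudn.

sponge

e(4)→n(13) and i(8)→t(19) fit y≡21x+7 (mod 26); the inverse of 21 mod 26 is 5. This is an affine cipher: with a=0,…,z=25, each position x becomes (21x+7) mod 26.
Decoding vkpudn: v(21)→5·(21−7)≡18=s; k(10)→5·(10−7)≡15=p; p(15)→5·(15−7)≡14=o; u(20)→5·(20−7)≡13=n; d(3)→5·(3−7)≡6=g; n(13)→5·(13−7)≡4=e (all mod 26).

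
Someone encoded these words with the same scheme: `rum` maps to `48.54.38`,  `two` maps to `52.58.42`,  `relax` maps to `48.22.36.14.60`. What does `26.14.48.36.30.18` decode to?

r(#18)→48 and u(#21)→54: differences scale by 2, so n = 2·pos + 12. The formula is n = 2×(alphabet index, a=1) + 12.
Undoing it on 26.14.48.36.30.18: 26→(26−12)÷2=7=g, 14→(14−12)÷2=1=a, 48→(48−12)÷2=18=r, 36→(36−12)÷2=12=l, 30→(30−12)÷2=9=i, 18→(18−12)÷2=3=c.

garlic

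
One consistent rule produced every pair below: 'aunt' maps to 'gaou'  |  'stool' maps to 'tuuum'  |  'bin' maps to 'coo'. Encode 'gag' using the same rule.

hgh

Vowels shift forward by 6 and consonants shift forward by 1.
Applying it to gag: g(cons)+1=h, a(vowel)+6=g, g(cons)+1=h.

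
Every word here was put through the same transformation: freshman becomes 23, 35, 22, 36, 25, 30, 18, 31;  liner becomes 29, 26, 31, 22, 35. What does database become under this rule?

f is letter #6 and maps to 23: an offset of 17. The number is (letter's place in the alphabet, a=1) + 17.
Applying it to database: d=4→21, a=1→18, t=20→37, a=1→18, b=2→19, a=1→18, s=19→36, e=5→22.

21, 18, 37, 18, 19, 18, 36, 22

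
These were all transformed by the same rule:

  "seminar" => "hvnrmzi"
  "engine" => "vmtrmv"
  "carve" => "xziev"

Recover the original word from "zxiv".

acre

Each pair mirrors across the alphabet (s↔h, e↔v, m↔n): positions sum to 25. This is the alphabet-reversal cipher (Atbash): a becomes z, b becomes y, etc.
Decoding zxiv: z↔a, x↔c, i↔r, v↔e.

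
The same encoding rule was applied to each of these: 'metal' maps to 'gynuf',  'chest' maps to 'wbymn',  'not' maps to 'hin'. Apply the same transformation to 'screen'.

mwlyyh

Compare letters: m→g is +20, e→y is +20, t→n is +20 — a constant shift. It's a constant shift of +20 (ROT20).
For screen: s+20=m, c+20=w, r+20=l, e+20=y, e+20=y, n+20=h.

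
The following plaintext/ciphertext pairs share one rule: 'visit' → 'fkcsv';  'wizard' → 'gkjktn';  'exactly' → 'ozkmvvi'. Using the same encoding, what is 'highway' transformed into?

rkqryki

It's a Vigenère-style cipher with numeric key [10,2,10]: position i shifts by key[i mod 3].
On highway: h+10=r, i+2=k, g+10=q, h+10=r, w+2=y, a+10=k, y+10=i.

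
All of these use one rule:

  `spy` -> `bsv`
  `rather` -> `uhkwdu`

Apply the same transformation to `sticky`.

The output letters match the input read backwards, each shifted +3: spy reversed is yps. Read the word backwards and shift each letter +3.
For sticky: reverse → ykcits; then shift: y+3=b, k+3=n, c+3=f, i+3=l, t+3=w, s+3=v.

bnflwv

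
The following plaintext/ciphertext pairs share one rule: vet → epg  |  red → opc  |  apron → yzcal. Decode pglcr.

The output letters match the input read backwards, each shifted +11: vet reversed is tev. Read the word backwards and shift each letter +11.
Reversing it on pglcr: shift back: p−11=e, g−11=v, l−11=a, c−11=r, r−11=g → evarg; then reverse → grave.

grave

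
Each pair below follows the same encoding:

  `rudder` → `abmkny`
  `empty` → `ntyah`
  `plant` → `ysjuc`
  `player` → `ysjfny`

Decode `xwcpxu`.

It's a Vigenère-style cipher with numeric key [9,7]: position i shifts by key[i mod 2].
Reversing it on xwcpxu: x−9=o, w−7=p, c−9=t, p−7=i, x−9=o, u−7=n.

option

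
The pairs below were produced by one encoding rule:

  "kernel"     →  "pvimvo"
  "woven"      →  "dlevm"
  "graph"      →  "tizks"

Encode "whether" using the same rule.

Letters are reflected about the middle of the alphabet (position → 25−position): Atbash.
Applying it to whether: w↔d, h↔s, e↔v, t↔g, h↔s, e↔v, r↔i.

dsvgsvi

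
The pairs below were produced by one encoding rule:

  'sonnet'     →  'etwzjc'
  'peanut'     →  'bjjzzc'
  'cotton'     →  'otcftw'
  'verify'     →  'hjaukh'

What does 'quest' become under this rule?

czney

Shifts by position in sonnet: pos 0: s→e (+12), pos 1: o→t (+5), pos 2: n→w (+9), pos 3: n→z (+12), pos 4: e→j (+5), pos 5: t→c (+9) — repeating every 3. It's a Vigenère-style cipher with numeric key [12,5,9]: position i shifts by key[i mod 3].
For quest: q+12=c, u+5=z, e+9=n, s+12=e, t+5=y.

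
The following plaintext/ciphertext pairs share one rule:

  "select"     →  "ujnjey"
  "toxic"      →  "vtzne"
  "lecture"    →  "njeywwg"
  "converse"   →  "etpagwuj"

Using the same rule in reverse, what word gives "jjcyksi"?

heating

Shifts by position in select: pos 0: s→u (+2), pos 1: e→j (+5), pos 2: l→n (+2), pos 3: e→j (+5) — repeating every 2. It's a Vigenère-style cipher with numeric key [2,5]: position i shifts by key[i mod 2].
Undoing it on jjcyksi: j−2=h, j−5=e, c−2=a, y−5=t, k−2=i, s−5=n, i−2=g.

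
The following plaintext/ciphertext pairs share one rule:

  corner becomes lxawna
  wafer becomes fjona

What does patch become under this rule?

yjclq

This is a Caesar cipher with shift 9.
For patch: p+9=y, a+9=j, t+9=c, c+9=l, h+9=q.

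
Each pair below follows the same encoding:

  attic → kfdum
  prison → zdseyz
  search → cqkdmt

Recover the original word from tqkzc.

jeans

The shifts repeat in a cycle of length 2: positions 0,1,… shift by +10, +12, then the pattern repeats.
Decoding tqkzc: t−10=j, q−12=e, k−10=a, z−12=n, c−10=s.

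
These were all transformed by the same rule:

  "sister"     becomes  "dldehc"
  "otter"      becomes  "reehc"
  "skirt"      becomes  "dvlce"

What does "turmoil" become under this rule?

The shift depends on letter class: consonant s→d is +11, but vowel i→l is +3. Two shifts are in play — +3 for a/e/i/o/u, +11 for every other letter.
On turmoil: t(cons)+11=e, u(vowel)+3=x, r(cons)+11=c, m(cons)+11=x, o(vowel)+3=r, i(vowel)+3=l, l(cons)+11=w.

excxrlw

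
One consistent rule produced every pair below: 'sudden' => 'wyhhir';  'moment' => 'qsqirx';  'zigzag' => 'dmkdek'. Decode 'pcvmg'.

lyric

Every letter moves 4 places later in the alphabet, wrapping around z→a.
Decoding pcvmg: p−4=l, c−4=y, v−4=r, m−4=i, g−4=c.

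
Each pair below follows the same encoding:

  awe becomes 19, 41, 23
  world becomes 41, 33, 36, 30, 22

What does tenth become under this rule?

a is letter #1 and maps to 19: an offset of 18. The number is (letter's place in the alphabet, a=1) + 18.
On tenth: t=20→38, e=5→23, n=14→32, t=20→38, h=8→26.

38, 23, 32, 38, 26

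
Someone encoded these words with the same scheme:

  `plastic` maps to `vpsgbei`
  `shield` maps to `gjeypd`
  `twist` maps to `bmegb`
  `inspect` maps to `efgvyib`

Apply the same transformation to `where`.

This is an affine cipher: with a=0,…,z=25, each position x becomes (21x+18) mod 26.
Applying it to where: w(22)→21·22+18≡12=m; h(7)→21·7+18≡9=j; e(4)→21·4+18≡24=y; r(17)→21·17+18≡11=l; e(4)→21·4+18≡24=y (all mod 26).

mjyly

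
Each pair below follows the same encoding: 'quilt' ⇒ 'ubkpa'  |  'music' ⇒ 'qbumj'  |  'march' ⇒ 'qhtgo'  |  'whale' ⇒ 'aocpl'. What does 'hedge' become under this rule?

Shifts by position in quilt: pos 0: q→u (+4), pos 1: u→b (+7), pos 2: i→k (+2), pos 3: l→p (+4), pos 4: t→a (+7) — repeating every 3. The shifts repeat in a cycle of length 3: positions 0,1,… shift by +4, +7, +2, then the pattern repeats.
For hedge: h+4=l, e+7=l, d+2=f, g+4=k, e+7=l.

llfkl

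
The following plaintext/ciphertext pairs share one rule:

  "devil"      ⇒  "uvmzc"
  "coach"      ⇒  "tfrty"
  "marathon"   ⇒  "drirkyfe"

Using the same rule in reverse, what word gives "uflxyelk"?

doughnut

Compare letters: d→u is +17, e→v is +17, v→m is +17 — a constant shift. This is a Caesar cipher with shift 17.
Undoing it on uflxyelk: u−17=d, f−17=o, l−17=u, x−17=g, y−17=h, e−17=n, l−17=u, k−17=t.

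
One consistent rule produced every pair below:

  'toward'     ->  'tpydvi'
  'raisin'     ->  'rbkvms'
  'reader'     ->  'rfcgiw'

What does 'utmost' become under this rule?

uuorwy

In toward: t→t is +0, o→p is +1, w→y is +2, a→d is +3 — the shift increases by 1 each position. The shift increases by 1 at each position, starting from +0: 0, 1, 2, ….
On utmost: u+0=u, t+1=u, m+2=o, o+3=r, s+4=w, t+5=y.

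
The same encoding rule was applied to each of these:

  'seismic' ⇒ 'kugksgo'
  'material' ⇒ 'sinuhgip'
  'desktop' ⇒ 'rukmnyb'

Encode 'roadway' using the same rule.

hyirwic

s(18)→k(10) and e(4)→u(20) fit y≡3x+8 (mod 26); the inverse of 3 mod 26 is 9. This is an affine cipher: with a=0,…,z=25, each position x becomes (3x+8) mod 26.
For roadway: r(17)→3·17+8≡7=h; o(14)→3·14+8≡24=y; a(0)→3·0+8≡8=i; d(3)→3·3+8≡17=r; w(22)→3·22+8≡22=w; a(0)→3·0+8≡8=i; y(24)→3·24+8≡2=c (all mod 26).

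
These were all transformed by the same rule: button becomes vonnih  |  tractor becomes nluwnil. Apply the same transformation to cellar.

It's a constant shift of +20 (ROT20).
On cellar: c+20=w, e+20=y, l+20=f, l+20=f, a+20=u, r+20=l.

wyfful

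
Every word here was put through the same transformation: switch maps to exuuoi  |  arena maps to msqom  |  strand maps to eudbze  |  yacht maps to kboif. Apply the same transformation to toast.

fpmtf

Shifts by position in switch: pos 0: s→e (+12), pos 1: w→x (+1), pos 2: i→u (+12), pos 3: t→u (+1) — repeating every 2. A repeating key of period 2 is used — shifts +12, +1 over and over.
Applying it to toast: t+12=f, o+1=p, a+12=m, s+1=t, t+12=f.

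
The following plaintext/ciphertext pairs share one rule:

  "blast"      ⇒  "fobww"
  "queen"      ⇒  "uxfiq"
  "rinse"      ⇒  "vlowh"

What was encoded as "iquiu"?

enter

Shifts by position in blast: pos 0: b→f (+4), pos 1: l→o (+3), pos 2: a→b (+1), pos 3: s→w (+4), pos 4: t→w (+3) — repeating every 3. The shifts repeat in a cycle of length 3: positions 0,1,… shift by +4, +3, +1, then the pattern repeats.
Undoing it on iquiu: i−4=e, q−3=n, u−1=t, i−4=e, u−3=r.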